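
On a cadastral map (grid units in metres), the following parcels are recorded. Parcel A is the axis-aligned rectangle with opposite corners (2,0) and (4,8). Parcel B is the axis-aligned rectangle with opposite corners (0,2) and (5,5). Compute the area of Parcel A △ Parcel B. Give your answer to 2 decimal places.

19.00

|Parcel A∩Parcel B|: x∈[2,4], y∈[2,5] → 2·3 = 6.
|Parcel A △ Parcel B| = |Parcel A| + |Parcel B| − 2·|Parcel A∩Parcel B| = 16 + 15 − 12 = 19.00.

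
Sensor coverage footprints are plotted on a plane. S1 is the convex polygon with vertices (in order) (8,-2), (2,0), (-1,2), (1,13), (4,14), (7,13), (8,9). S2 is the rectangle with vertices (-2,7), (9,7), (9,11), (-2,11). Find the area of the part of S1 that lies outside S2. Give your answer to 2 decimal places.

|S1| = 110, |S1∩S2| = 30.4091.
|S1 ∖ S2| = |S1| − |S1∩S2| = 110 − 30.4091 = 79.59.

79.59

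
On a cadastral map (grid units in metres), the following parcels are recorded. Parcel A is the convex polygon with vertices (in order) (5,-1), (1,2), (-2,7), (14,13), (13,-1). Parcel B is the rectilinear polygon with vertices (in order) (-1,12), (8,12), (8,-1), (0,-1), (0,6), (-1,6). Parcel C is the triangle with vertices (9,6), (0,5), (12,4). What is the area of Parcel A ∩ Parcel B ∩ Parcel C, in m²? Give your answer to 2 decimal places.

6.22

The intersection is the polygon with vertices (8,4.333), (0,5), (8,5.889).
By the shoelace formula its area is 6.22.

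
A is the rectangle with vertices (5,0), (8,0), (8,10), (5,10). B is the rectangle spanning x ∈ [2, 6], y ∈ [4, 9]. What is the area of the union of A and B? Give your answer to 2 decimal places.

By inclusion–exclusion:
Individual areas: |A| = 30, |B| = 20.
|A∩B|: x∈[5,6], y∈[4,9] → 1·5 = 5.
|A ∪ B| = 50 − 5 = 45.00.

45.00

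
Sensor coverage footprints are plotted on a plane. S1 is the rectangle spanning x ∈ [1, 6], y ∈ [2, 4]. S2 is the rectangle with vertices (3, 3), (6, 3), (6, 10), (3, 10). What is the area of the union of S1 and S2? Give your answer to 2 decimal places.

By inclusion–exclusion:
Individual areas: |S1| = 10, |S2| = 21.
|S1∩S2|: x∈[3,6], y∈[3,4] → 3·1 = 3.
|S1 ∪ S2| = 31 − 3 = 28.00.

28.00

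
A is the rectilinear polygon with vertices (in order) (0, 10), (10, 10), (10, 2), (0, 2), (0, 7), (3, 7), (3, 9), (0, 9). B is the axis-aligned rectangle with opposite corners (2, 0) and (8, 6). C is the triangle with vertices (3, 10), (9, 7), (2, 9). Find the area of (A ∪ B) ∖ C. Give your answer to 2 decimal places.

81.64

|A ∪ B| = 86.
|(A ∪ B) ∩ C| = 4.3571.
|(A ∪ B) ∖ C| = 86 − 4.3571 = 81.64.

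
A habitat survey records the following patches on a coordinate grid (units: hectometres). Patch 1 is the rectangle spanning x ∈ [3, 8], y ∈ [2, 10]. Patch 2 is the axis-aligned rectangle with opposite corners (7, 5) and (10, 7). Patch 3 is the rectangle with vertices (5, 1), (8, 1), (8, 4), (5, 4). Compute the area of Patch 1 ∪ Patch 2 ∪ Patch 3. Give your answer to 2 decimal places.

By inclusion–exclusion:
Individual areas: |Patch 1| = 40, |Patch 2| = 6, |Patch 3| = 9.
|Patch 1∩Patch 2|: x∈[7,8], y∈[5,7] → 1·2 = 2.
|Patch 1∩Patch 3|: x∈[5,8], y∈[2,4] → 3·2 = 6.
|Patch 2∩Patch 3| = 0 (no overlap).
|Patch 1∩Patch 2∩Patch 3| = 0.
|Patch 1 ∪ Patch 2 ∪ Patch 3| = 55 − 8 + 0 = 47.00.

47.00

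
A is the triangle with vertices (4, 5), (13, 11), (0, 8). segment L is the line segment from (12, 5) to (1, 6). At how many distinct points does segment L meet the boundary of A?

2

The segment meets the boundary at (2.897,5.828), (4.96,5.64).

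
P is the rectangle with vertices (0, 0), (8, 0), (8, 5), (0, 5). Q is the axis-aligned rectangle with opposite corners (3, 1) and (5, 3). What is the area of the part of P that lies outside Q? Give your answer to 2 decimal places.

36.00

|P∩Q|: x∈[3,5], y∈[1,3] → 2·2 = 4.
|P| = 40.
|P ∖ Q| = |P| − |P∩Q| = 40 − 4 = 36.00.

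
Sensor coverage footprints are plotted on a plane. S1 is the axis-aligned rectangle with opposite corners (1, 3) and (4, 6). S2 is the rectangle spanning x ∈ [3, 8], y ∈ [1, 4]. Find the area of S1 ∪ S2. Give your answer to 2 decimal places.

23.00

By inclusion–exclusion:
Individual areas: |S1| = 9, |S2| = 15.
|S1∩S2|: x∈[3,4], y∈[3,4] → 1·1 = 1.
|S1 ∪ S2| = 24 − 1 = 23.00.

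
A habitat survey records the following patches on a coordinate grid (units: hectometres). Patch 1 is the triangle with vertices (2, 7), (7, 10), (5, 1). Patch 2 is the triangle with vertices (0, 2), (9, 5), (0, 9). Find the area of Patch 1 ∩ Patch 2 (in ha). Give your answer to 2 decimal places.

The intersection is the polygon with vertices (3.064,7.638), (6.168,6.258), (5.64,3.88), (3.857,3.286), (2,7).
By the shoelace formula its area is 10.74.

10.74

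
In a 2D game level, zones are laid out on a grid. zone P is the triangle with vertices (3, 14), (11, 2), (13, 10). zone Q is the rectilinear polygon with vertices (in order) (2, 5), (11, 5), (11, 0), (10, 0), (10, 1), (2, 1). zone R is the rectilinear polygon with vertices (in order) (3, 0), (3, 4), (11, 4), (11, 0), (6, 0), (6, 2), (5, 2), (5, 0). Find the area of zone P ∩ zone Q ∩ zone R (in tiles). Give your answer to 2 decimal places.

The intersection is the polygon with vertices (11,2), (9.667,4), (11,4).
By the shoelace formula its area is 1.33.

1.33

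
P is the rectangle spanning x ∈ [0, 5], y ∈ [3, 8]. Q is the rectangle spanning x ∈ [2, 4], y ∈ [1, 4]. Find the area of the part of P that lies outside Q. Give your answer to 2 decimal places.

|P∩Q|: x∈[2,4], y∈[3,4] → 2·1 = 2.
|P| = 25.
|P ∖ Q| = |P| − |P∩Q| = 25 − 2 = 23.00.

23.00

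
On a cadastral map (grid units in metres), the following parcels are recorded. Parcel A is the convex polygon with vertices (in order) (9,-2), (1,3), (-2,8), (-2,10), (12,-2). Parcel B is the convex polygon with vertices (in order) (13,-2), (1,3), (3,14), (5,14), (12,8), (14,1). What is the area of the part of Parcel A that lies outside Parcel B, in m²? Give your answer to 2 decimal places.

20.78

|Parcel A| = 41.5, |Parcel A∩Parcel B| = 20.72.
|Parcel A ∖ Parcel B| = |Parcel A| − |Parcel A∩Parcel B| = 41.5 − 20.72 = 20.78.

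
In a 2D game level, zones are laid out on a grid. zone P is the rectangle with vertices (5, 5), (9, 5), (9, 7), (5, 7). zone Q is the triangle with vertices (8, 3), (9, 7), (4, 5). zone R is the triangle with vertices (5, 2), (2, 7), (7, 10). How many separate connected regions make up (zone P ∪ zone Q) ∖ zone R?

1

(zone P ∪ zone Q) ∖ zone R is a single connected region.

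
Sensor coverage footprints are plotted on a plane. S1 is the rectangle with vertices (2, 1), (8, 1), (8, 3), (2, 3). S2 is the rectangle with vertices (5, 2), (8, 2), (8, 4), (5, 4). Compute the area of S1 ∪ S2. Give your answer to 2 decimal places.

15.00

By inclusion–exclusion:
Individual areas: |S1| = 12, |S2| = 6.
|S1∩S2|: x∈[5,8], y∈[2,3] → 3·1 = 3.
|S1 ∪ S2| = 18 − 3 = 15.00.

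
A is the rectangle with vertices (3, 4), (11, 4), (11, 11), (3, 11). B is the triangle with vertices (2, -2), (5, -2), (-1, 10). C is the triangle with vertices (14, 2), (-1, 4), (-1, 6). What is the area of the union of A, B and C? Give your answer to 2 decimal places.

84.85

By inclusion–exclusion:
Individual areas: |A| = 56, |B| = 18, |C| = 15.
|A∩B| = 0.
|A∩C| = 1.6333.
|B∩C| = 2.5152.
|A∩B∩C| = 0.
|A ∪ B ∪ C| = 89 − 4.1485 + 0 = 84.85.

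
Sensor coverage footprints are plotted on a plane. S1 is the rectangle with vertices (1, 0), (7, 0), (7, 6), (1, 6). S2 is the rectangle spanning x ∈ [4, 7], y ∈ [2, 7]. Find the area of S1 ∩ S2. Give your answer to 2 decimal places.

|S1∩S2|: x∈[4,7], y∈[2,6] → 3·4 = 12.

12.00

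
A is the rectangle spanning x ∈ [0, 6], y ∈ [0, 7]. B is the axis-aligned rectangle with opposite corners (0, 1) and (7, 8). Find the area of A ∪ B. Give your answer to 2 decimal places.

55.00

By inclusion–exclusion:
Individual areas: |A| = 42, |B| = 49.
|A∩B|: x∈[0,6], y∈[1,7] → 6·6 = 36.
|A ∪ B| = 91 − 36 = 55.00.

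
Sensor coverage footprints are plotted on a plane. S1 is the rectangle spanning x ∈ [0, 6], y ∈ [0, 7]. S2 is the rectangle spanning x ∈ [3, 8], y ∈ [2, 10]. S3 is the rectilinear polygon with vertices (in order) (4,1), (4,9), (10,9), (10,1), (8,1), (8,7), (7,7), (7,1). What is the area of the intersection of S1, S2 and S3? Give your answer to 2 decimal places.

The intersection is the polygon with vertices (6,2), (4,2), (4,7), (6,7).
By the shoelace formula its area is 10.00.

10.00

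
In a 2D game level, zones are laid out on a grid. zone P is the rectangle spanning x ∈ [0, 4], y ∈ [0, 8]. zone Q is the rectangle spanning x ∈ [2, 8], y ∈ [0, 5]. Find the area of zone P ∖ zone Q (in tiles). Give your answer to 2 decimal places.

22.00

|zone P∩zone Q|: x∈[2,4], y∈[0,5] → 2·5 = 10.
|zone P| = 32.
|zone P ∖ zone Q| = |zone P| − |zone P∩zone Q| = 32 − 10 = 22.00.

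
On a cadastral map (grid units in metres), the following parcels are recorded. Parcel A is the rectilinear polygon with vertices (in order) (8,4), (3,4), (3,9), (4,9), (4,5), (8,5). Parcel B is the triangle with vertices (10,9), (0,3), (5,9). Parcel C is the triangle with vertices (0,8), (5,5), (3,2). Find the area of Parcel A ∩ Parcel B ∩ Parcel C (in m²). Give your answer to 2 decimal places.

0.80

The intersection is the polygon with vertices (4,5.4), (3,4.8), (3,6.2), (4,5.6).
By the shoelace formula its area is 0.80.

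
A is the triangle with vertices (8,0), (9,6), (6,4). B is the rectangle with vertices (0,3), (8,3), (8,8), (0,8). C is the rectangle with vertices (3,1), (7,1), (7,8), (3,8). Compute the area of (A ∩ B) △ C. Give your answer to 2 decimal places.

|A ∩ B| = 3.0833.
|(A ∩ B) ∩ C| = 1.0833.
|(A ∩ B) △ C| = 3.0833 + 28 − 2.1667 = 28.92.

28.92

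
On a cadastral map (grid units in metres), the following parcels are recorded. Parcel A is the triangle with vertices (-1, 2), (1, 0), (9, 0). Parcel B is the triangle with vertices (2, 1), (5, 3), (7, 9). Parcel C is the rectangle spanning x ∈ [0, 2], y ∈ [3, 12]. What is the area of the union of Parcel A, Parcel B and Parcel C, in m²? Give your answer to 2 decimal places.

32.95

By inclusion–exclusion:
Individual areas: |Parcel A| = 8, |Parcel B| = 7, |Parcel C| = 18.
|Parcel A∩Parcel B| = 0.0479.
|Parcel A∩Parcel C| = 0.
|Parcel B∩Parcel C| = 0.
|Parcel A∩Parcel B∩Parcel C| = 0.
|Parcel A ∪ Parcel B ∪ Parcel C| = 33 − 0.0479 + 0 = 32.95.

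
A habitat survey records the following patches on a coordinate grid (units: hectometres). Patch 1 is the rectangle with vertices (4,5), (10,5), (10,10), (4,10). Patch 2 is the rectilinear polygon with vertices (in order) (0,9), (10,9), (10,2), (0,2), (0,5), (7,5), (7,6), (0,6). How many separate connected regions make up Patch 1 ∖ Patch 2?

Patch 1 ∖ Patch 2 splits into 2 disjoint pieces (area 6, area 3).

2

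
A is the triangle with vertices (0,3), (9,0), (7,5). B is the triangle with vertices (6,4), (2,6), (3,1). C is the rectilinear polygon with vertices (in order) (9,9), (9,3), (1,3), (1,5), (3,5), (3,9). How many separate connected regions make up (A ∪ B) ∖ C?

(A ∪ B) ∖ C splits into 2 disjoint pieces (area 12.325, area 0.65).

2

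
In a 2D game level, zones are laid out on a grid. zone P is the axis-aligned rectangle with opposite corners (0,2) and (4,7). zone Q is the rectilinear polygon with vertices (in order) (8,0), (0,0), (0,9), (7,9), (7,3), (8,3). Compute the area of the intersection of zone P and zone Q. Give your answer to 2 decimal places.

The intersection is the polygon with vertices (4,7), (4,2), (0,2), (0,7).
By the shoelace formula its area is 20.00.

20.00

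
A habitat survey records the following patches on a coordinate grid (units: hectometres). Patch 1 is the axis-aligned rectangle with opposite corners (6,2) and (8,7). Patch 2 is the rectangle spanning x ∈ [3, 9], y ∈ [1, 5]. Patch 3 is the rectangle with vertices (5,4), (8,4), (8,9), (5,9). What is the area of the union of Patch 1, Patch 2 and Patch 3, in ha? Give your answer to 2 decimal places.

36.00

By inclusion–exclusion:
Individual areas: |Patch 1| = 10, |Patch 2| = 24, |Patch 3| = 15.
|Patch 1∩Patch 2|: x∈[6,8], y∈[2,5] → 2·3 = 6.
|Patch 1∩Patch 3|: x∈[6,8], y∈[4,7] → 2·3 = 6.
|Patch 2∩Patch 3|: x∈[5,8], y∈[4,5] → 3·1 = 3.
|Patch 1∩Patch 2∩Patch 3| = 2.
|Patch 1 ∪ Patch 2 ∪ Patch 3| = 49 − 15 + 2 = 36.00.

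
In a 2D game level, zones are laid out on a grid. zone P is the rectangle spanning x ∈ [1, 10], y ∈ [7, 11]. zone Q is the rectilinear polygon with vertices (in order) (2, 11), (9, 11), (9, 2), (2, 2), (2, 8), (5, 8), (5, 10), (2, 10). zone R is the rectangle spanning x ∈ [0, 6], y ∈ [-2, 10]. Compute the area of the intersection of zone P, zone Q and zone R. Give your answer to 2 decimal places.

6.00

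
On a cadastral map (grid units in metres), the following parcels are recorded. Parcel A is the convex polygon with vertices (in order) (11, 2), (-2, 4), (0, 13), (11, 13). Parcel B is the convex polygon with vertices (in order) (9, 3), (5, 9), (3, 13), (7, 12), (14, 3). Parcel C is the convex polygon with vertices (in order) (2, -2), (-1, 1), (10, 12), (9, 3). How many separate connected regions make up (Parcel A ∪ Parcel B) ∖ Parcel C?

(Parcel A ∪ Parcel B) ∖ Parcel C is a single connected region.

1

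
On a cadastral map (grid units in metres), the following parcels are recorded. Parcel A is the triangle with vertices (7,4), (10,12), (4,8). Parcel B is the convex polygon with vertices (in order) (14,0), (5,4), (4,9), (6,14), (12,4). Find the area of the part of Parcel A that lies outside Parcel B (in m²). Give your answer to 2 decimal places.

|Parcel A| = 18, |Parcel A∩Parcel B| = 15.798.
|Parcel A ∖ Parcel B| = |Parcel A| − |Parcel A∩Parcel B| = 18 − 15.798 = 2.20.

2.20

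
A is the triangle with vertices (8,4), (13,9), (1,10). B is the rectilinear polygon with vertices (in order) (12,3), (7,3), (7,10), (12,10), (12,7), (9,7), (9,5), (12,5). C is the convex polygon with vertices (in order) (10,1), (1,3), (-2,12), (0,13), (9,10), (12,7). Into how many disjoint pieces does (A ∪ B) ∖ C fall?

(A ∪ B) ∖ C splits into 2 disjoint pieces (area 2, area 5.0417).

2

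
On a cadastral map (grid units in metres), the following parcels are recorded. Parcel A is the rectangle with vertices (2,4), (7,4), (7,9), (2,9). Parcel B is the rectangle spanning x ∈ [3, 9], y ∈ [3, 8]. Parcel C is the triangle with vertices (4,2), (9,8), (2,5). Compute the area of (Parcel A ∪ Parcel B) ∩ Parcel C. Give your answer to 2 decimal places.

12.67

The region (Parcel A ∪ Parcel B) ∩ Parcel C is the polygon with vertices (3.333,3), (3,3.5), (3,4), (2.667,4), (2,5), (9,8), (4.833,3).
By the shoelace formula its area is 12.67.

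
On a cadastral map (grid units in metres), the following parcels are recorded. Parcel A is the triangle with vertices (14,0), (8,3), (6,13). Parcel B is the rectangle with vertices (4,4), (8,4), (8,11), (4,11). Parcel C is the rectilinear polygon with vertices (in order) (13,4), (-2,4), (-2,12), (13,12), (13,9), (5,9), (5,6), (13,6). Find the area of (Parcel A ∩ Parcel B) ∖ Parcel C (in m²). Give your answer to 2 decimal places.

|Parcel A ∩ Parcel B| = 5.8192.
|(Parcel A ∩ Parcel B) ∩ Parcel C| = 3.1192.
|(Parcel A ∩ Parcel B) ∖ Parcel C| = 5.8192 − 3.1192 = 2.70.

2.70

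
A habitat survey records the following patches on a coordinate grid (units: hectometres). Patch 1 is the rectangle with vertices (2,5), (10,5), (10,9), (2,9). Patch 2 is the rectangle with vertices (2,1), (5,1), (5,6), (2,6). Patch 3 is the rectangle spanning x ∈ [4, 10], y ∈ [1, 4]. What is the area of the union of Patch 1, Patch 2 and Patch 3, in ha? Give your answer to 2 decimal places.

By inclusion–exclusion:
Individual areas: |Patch 1| = 32, |Patch 2| = 15, |Patch 3| = 18.
|Patch 1∩Patch 2|: x∈[2,5], y∈[5,6] → 3·1 = 3.
|Patch 1∩Patch 3| = 0 (no overlap).
|Patch 2∩Patch 3|: x∈[4,5], y∈[1,4] → 1·3 = 3.
|Patch 1∩Patch 2∩Patch 3| = 0.
|Patch 1 ∪ Patch 2 ∪ Patch 3| = 65 − 6 + 0 = 59.00.

59.00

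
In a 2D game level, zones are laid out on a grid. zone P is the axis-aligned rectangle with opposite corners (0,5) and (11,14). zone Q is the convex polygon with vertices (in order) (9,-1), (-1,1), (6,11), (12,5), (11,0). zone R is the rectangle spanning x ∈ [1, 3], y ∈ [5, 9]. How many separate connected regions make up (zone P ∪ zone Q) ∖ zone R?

1

(zone P ∪ zone Q) ∖ zone R is a single connected region.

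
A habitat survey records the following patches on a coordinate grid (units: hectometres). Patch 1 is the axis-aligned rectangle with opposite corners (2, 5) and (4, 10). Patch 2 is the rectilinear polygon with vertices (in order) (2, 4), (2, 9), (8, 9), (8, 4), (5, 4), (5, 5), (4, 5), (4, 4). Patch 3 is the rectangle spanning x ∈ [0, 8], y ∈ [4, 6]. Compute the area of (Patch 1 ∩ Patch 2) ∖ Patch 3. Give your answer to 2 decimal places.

6.00

|Patch 1 ∩ Patch 2| = 8.
|(Patch 1 ∩ Patch 2) ∩ Patch 3| = 2.
|(Patch 1 ∩ Patch 2) ∖ Patch 3| = 8 − 2 = 6.00.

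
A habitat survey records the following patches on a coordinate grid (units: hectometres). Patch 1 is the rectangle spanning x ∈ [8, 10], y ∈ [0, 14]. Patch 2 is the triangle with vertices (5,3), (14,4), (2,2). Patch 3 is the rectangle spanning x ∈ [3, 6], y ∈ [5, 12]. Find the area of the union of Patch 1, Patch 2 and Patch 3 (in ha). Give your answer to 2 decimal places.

51.44

By inclusion–exclusion:
Individual areas: |Patch 1| = 28, |Patch 2| = 3, |Patch 3| = 21.
|Patch 1∩Patch 2| = 0.5556.
|Patch 1∩Patch 3| = 0 (no overlap).
|Patch 2∩Patch 3| = 0.
|Patch 1∩Patch 2∩Patch 3| = 0.
|Patch 1 ∪ Patch 2 ∪ Patch 3| = 52 − 0.5556 + 0 = 51.44.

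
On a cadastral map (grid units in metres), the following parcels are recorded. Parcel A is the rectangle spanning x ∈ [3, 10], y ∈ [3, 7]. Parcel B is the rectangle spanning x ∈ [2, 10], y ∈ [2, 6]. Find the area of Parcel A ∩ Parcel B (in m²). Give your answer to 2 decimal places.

|Parcel A∩Parcel B|: x∈[3,10], y∈[3,6] → 7·3 = 21.

21.00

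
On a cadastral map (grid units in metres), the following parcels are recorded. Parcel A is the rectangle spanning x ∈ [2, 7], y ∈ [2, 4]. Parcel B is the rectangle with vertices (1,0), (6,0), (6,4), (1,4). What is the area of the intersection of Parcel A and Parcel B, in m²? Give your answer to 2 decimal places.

8.00

|Parcel A∩Parcel B|: x∈[2,6], y∈[2,4] → 4·2 = 8.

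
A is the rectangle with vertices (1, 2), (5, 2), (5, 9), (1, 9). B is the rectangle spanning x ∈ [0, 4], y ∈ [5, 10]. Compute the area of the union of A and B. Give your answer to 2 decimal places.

By inclusion–exclusion:
Individual areas: |A| = 28, |B| = 20.
|A∩B|: x∈[1,4], y∈[5,9] → 3·4 = 12.
|A ∪ B| = 48 − 12 = 36.00.

36.00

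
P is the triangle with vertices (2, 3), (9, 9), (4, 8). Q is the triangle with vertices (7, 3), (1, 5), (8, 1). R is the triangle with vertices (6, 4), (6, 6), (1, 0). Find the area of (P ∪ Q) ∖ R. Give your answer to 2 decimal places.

15.39

|P ∪ Q| = 16.2056.
|(P ∪ Q) ∩ R| = 0.8191.
|(P ∪ Q) ∖ R| = 16.2056 − 0.8191 = 15.39.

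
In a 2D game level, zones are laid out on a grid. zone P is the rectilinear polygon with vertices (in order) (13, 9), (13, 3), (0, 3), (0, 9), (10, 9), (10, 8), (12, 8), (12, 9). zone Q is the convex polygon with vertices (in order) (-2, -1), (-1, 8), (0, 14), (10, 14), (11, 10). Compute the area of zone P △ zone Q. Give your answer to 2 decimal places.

108.73

|zone P| = 76, |zone Q| = 108, |zone P∩zone Q| = 37.6364.
|zone P △ zone Q| = |zone P| + |zone Q| − 2·|zone P∩zone Q| = 76 + 108 − 75.2727 = 108.73.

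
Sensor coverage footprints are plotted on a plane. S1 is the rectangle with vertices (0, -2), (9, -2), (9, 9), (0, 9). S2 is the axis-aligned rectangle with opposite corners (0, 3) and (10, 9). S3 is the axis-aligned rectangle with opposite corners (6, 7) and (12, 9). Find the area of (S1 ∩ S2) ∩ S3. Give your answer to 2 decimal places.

The region (S1 ∩ S2) ∩ S3 is the polygon with vertices (9,9), (9,7), (6,7), (6,9).
By the shoelace formula its area is 6.00.

6.00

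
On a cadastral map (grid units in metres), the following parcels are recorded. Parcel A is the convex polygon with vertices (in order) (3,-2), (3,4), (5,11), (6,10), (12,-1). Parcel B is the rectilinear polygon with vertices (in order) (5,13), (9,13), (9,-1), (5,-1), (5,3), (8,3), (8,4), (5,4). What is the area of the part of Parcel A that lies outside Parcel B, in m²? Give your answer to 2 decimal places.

|Parcel A| = 66, |Parcel A∩Parcel B| = 33.25.
|Parcel A ∖ Parcel B| = |Parcel A| − |Parcel A∩Parcel B| = 66 − 33.25 = 32.75.

32.75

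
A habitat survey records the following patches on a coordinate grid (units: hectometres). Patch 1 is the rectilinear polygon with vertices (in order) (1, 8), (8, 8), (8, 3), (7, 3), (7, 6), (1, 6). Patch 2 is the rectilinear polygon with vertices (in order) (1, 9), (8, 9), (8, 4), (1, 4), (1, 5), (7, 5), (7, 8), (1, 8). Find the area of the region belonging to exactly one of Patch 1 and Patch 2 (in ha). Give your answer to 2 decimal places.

26.00

|Patch 1| = 17, |Patch 2| = 17, |Patch 1∩Patch 2| = 4.
|Patch 1 △ Patch 2| = |Patch 1| + |Patch 2| − 2·|Patch 1∩Patch 2| = 17 + 17 − 8 = 26.00.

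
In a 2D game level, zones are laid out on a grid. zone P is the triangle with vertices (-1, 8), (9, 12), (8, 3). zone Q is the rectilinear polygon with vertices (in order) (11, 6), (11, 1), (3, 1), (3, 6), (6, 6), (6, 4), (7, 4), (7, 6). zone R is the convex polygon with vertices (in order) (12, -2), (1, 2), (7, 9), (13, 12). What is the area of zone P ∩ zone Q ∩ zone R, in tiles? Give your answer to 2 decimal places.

5.98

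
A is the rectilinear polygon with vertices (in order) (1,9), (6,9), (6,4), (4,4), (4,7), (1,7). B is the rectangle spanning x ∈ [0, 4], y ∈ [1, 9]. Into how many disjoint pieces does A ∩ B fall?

1

A ∩ B is a single connected region.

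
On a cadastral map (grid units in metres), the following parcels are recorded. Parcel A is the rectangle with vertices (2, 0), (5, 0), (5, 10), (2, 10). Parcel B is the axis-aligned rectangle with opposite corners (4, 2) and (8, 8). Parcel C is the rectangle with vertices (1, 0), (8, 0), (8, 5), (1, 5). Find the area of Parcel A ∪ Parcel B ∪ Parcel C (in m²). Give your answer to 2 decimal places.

59.00

By inclusion–exclusion:
Individual areas: |Parcel A| = 30, |Parcel B| = 24, |Parcel C| = 35.
|Parcel A∩Parcel B|: x∈[4,5], y∈[2,8] → 1·6 = 6.
|Parcel A∩Parcel C|: x∈[2,5], y∈[0,5] → 3·5 = 15.
|Parcel B∩Parcel C|: x∈[4,8], y∈[2,5] → 4·3 = 12.
|Parcel A∩Parcel B∩Parcel C| = 3.
|Parcel A ∪ Parcel B ∪ Parcel C| = 89 − 33 + 3 = 59.00.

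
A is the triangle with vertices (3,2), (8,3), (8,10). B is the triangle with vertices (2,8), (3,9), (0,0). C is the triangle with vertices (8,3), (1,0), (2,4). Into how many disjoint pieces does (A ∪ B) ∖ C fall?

(A ∪ B) ∖ C splits into 2 disjoint pieces (area 13.8679, area 3).

2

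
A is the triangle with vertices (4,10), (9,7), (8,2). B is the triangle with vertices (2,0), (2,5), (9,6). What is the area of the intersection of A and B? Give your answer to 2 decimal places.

2.08

The intersection is the polygon with vertices (8.759,5.793), (6.9,4.2), (6.2,5.6), (8.794,5.971).
By the shoelace formula its area is 2.08.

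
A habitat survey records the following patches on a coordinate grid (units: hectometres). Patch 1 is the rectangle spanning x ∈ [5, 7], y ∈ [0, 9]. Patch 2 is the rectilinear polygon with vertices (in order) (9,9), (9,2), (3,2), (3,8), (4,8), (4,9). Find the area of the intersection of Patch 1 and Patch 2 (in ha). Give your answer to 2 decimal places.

The intersection is the polygon with vertices (7,2), (5,2), (5,9), (7,9).
By the shoelace formula its area is 14.00.

14.00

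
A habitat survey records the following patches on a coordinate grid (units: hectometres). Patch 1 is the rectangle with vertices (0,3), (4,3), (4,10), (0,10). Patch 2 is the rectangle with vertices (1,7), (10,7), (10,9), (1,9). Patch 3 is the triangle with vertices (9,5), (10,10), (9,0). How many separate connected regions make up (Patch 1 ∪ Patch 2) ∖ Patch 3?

2

(Patch 1 ∪ Patch 2) ∖ Patch 3 splits into 2 disjoint pieces (area 39.2, area 0.4).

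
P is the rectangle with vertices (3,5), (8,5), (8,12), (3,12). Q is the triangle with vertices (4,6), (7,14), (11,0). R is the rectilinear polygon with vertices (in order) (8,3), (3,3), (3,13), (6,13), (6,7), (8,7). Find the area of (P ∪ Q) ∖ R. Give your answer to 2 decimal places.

|P ∪ Q| = 51.6548.
|(P ∪ Q) ∩ R| = 28.3333.
|(P ∪ Q) ∖ R| = 51.6548 − 28.3333 = 23.32.

23.32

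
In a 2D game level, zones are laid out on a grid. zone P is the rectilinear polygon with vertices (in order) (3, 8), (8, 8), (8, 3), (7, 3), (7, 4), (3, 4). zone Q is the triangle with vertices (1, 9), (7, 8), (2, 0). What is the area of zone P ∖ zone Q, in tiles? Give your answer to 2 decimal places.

|zone P| = 21, |zone P∩zone Q| = 11.
|zone P ∖ zone Q| = |zone P| − |zone P∩zone Q| = 21 − 11 = 10.00.

10.00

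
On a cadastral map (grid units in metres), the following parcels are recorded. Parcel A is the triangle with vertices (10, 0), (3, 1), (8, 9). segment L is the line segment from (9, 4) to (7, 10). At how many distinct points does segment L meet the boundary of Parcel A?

1

The segment meets the boundary at (7.565,8.304).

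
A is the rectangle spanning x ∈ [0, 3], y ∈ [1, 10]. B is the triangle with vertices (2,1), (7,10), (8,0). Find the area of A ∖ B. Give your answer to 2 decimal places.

|A| = 27, |A∩B| = 0.9.
|A ∖ B| = |A| − |A∩B| = 27 − 0.9 = 26.10.

26.10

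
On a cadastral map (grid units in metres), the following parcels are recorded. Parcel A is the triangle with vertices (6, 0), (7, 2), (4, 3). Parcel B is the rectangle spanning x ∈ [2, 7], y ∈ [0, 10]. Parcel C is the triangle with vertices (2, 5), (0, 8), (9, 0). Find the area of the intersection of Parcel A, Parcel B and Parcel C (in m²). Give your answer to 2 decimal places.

The intersection is the polygon with vertices (6.6,2.133), (6.923,1.846), (6.79,1.579), (5.5,2.5).
By the shoelace formula its area is 0.33.

0.33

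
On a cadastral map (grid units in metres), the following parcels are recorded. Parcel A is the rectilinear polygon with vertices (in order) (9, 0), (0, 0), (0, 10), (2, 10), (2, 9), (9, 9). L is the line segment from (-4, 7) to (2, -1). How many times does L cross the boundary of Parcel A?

The segment meets the boundary at (1.25,0), (0,1.667).

2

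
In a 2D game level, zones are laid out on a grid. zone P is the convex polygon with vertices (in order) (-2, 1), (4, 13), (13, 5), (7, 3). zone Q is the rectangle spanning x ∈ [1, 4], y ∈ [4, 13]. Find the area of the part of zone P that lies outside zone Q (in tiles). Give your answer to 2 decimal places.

63.00

|zone P| = 81, |zone P∩zone Q| = 18.
|zone P ∖ zone Q| = |zone P| − |zone P∩zone Q| = 81 − 18 = 63.00.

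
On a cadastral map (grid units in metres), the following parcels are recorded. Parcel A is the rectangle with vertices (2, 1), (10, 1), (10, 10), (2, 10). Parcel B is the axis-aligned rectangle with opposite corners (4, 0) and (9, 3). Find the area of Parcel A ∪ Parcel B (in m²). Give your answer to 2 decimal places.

By inclusion–exclusion:
Individual areas: |Parcel A| = 72, |Parcel B| = 15.
|Parcel A∩Parcel B|: x∈[4,9], y∈[1,3] → 5·2 = 10.
|Parcel A ∪ Parcel B| = 87 − 10 = 77.00.

77.00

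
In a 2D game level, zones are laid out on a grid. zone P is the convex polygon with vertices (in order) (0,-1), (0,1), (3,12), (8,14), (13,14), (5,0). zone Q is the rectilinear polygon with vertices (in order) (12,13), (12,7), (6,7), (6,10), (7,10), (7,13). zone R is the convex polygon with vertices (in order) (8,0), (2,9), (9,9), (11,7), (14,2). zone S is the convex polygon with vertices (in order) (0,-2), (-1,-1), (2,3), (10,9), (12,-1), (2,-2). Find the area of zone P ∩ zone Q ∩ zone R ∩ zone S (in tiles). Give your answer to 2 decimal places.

The intersection is the polygon with vertices (9.727,8.273), (9,7), (7.333,7), (9.429,8.571).
By the shoelace formula its area is 1.61.

1.61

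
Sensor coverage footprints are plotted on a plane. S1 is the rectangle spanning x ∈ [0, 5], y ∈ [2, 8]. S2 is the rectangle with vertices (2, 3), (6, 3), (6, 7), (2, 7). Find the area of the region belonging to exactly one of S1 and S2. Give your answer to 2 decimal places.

22.00

|S1∩S2|: x∈[2,5], y∈[3,7] → 3·4 = 12.
|S1 △ S2| = |S1| + |S2| − 2·|S1∩S2| = 30 + 16 − 24 = 22.00.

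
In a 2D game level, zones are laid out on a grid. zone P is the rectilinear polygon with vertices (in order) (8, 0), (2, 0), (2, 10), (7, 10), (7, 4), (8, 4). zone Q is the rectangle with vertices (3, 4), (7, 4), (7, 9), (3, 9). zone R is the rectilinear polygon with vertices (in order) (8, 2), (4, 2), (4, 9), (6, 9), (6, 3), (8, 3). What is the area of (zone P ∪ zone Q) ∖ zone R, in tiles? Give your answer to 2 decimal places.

38.00

|zone P ∪ zone Q| = 54.
|(zone P ∪ zone Q) ∩ zone R| = 16.
|(zone P ∪ zone Q) ∖ zone R| = 54 − 16 = 38.00.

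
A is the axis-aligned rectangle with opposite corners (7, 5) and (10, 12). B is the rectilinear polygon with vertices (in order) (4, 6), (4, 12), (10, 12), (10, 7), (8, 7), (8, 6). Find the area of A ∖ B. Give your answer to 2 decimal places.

5.00

|A| = 21, |A∩B| = 16.
|A ∖ B| = |A| − |A∩B| = 21 − 16 = 5.00.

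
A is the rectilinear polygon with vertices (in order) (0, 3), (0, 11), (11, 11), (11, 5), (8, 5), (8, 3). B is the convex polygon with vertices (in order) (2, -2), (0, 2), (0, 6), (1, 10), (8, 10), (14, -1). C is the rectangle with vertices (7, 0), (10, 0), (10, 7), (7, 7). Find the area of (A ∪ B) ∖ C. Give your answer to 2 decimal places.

|A ∪ B| = 144.1818.
|(A ∪ B) ∩ C| = 21.
|(A ∪ B) ∖ C| = 144.1818 − 21 = 123.18.

123.18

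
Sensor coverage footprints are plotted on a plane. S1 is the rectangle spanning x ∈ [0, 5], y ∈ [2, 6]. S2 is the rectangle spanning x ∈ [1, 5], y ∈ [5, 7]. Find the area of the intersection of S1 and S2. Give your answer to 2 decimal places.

4.00

|S1∩S2|: x∈[1,5], y∈[5,6] → 4·1 = 4.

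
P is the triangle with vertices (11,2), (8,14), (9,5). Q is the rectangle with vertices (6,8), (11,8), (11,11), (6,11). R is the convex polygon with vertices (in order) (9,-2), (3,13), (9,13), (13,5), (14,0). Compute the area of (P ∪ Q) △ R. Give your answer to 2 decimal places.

70.01

|P ∪ Q| = 20.625.
|(P ∪ Q) ∩ R| = 19.5556.
|(P ∪ Q) △ R| = 20.625 + 88.5 − 39.1111 = 70.01.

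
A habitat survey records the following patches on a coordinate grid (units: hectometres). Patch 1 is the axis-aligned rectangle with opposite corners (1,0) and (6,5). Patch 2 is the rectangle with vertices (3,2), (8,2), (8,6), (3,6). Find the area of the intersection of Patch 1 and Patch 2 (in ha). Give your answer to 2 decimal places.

|Patch 1∩Patch 2|: x∈[3,6], y∈[2,5] → 3·3 = 9.

9.00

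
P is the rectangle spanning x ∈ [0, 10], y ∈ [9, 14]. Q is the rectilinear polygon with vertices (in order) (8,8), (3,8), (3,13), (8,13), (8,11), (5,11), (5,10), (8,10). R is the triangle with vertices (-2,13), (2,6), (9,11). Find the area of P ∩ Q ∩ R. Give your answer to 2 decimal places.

The intersection is the polygon with vertices (3,12.091), (8,11.182), (8,11), (5,11), (5,10), (7.6,10), (6.2,9), (3,9).
By the shoelace formula its area is 9.08.

9.08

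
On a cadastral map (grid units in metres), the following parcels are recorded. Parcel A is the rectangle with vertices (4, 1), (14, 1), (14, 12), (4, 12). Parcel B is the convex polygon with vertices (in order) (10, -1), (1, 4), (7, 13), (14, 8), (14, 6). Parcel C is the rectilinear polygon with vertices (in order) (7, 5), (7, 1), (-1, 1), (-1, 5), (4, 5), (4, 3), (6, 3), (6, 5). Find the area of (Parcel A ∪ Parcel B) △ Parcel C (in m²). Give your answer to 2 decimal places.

126.69

|Parcel A ∪ Parcel B| = 125.0262.
|(Parcel A ∪ Parcel B) ∩ Parcel C| = 13.1667.
|(Parcel A ∪ Parcel B) △ Parcel C| = 125.0262 + 28 − 26.3333 = 126.69.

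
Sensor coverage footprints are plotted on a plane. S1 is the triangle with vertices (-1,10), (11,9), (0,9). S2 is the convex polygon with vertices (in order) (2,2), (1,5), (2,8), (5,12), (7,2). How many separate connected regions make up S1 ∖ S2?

S1 ∖ S2 splits into 2 disjoint pieces (area 2.8309, area 1.2356).

2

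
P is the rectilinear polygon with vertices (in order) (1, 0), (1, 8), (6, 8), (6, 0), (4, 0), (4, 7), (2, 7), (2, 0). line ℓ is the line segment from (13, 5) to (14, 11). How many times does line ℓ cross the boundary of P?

0

The segment lies entirely outside P and never meets its boundary.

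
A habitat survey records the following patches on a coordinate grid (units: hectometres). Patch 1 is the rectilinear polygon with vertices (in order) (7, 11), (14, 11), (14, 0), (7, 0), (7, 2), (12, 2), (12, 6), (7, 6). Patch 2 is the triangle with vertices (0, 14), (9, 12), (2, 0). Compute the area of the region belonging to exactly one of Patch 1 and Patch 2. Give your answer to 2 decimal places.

|Patch 1| = 57, |Patch 2| = 61, |Patch 1∩Patch 2| = 1.7202.
|Patch 1 △ Patch 2| = |Patch 1| + |Patch 2| − 2·|Patch 1∩Patch 2| = 57 + 61 − 3.4405 = 114.56.

114.56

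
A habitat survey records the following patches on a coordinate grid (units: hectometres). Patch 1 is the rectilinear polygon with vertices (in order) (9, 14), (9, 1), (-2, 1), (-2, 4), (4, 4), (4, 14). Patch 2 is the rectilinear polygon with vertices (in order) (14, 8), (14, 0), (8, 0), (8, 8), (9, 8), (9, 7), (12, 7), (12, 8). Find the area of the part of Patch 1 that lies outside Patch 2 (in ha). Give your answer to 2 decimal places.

76.00

|Patch 1| = 83, |Patch 1∩Patch 2| = 7.
|Patch 1 ∖ Patch 2| = |Patch 1| − |Patch 1∩Patch 2| = 83 − 7 = 76.00.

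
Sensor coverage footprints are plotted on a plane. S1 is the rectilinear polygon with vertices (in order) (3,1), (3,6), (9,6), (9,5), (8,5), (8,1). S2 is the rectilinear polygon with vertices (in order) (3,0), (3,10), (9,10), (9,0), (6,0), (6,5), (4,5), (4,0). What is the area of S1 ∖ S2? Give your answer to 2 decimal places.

|S1| = 26, |S1∩S2| = 18.
|S1 ∖ S2| = |S1| − |S1∩S2| = 26 − 18 = 8.00.

8.00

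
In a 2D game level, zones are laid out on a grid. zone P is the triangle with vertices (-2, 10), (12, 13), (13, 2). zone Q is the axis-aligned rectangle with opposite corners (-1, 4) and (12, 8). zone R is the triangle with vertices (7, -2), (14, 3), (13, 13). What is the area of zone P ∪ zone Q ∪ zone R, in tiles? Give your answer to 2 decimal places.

By inclusion–exclusion:
Individual areas: |zone P| = 78.5, |zone Q| = 52, |zone R| = 37.5.
|zone P∩zone Q| = 26.
|zone P∩zone R| = 15.4343.
|zone Q∩zone R| = 7.2.
|zone P∩zone Q∩zone R| = 7.2.
|zone P ∪ zone Q ∪ zone R| = 168 − 48.6343 + 7.2 = 126.57.

126.57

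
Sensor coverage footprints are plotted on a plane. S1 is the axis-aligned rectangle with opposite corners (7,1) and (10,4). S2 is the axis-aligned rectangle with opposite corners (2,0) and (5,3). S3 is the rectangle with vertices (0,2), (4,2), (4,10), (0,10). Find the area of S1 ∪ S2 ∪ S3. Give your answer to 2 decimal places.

By inclusion–exclusion:
Individual areas: |S1| = 9, |S2| = 9, |S3| = 32.
|S1∩S2| = 0 (no overlap).
|S1∩S3| = 0 (no overlap).
|S2∩S3|: x∈[2,4], y∈[2,3] → 2·1 = 2.
|S1∩S2∩S3| = 0.
|S1 ∪ S2 ∪ S3| = 50 − 2 + 0 = 48.00.

48.00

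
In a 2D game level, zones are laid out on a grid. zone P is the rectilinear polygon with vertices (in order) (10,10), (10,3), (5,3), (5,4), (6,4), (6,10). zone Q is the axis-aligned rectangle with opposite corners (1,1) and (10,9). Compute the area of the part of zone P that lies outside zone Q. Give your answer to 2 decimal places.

4.00

|zone P| = 29, |zone P∩zone Q| = 25.
|zone P ∖ zone Q| = |zone P| − |zone P∩zone Q| = 29 − 25 = 4.00.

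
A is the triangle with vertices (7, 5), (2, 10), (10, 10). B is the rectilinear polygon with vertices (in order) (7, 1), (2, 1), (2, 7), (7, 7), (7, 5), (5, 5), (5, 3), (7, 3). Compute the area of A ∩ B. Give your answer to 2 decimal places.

2.00

The intersection is the polygon with vertices (5,7), (7,7), (7,5).
By the shoelace formula its area is 2.00.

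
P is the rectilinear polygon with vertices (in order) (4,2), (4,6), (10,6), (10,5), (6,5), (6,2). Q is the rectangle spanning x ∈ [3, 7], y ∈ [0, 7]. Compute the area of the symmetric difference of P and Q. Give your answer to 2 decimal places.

22.00

|P| = 12, |Q| = 28, |P∩Q| = 9.
|P △ Q| = |P| + |Q| − 2·|P∩Q| = 12 + 28 − 18 = 22.00.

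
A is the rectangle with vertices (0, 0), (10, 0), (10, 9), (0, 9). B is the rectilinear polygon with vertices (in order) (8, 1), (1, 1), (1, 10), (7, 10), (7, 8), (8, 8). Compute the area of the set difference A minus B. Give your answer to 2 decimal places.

|A| = 90, |A∩B| = 55.
|A ∖ B| = |A| − |A∩B| = 90 − 55 = 35.00.

35.00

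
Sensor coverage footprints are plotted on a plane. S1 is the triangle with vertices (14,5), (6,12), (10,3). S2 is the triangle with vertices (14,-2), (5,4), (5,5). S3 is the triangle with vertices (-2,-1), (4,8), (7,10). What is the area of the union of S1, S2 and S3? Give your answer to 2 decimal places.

34.00

By inclusion–exclusion:
Individual areas: |S1| = 22, |S2| = 4.5, |S3| = 7.5.
|S1∩S2| = 0.
|S1∩S3| = 0.0017.
|S2∩S3| = 0.
|S1∩S2∩S3| = 0.
|S1 ∪ S2 ∪ S3| = 34 − 0.0017 + 0 = 34.00.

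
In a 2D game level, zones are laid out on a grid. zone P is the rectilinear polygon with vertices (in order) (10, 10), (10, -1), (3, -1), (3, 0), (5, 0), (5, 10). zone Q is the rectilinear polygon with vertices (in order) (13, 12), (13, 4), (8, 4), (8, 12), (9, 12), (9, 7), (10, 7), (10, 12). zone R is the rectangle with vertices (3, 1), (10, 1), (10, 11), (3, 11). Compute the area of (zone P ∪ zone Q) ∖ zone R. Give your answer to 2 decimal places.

|zone P ∪ zone Q| = 83.
|(zone P ∪ zone Q) ∩ zone R| = 46.
|(zone P ∪ zone Q) ∖ zone R| = 83 − 46 = 37.00.

37.00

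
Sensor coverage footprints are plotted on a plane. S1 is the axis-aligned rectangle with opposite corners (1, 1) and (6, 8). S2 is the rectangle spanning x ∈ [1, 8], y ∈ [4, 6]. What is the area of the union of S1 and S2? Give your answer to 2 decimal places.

By inclusion–exclusion:
Individual areas: |S1| = 35, |S2| = 14.
|S1∩S2|: x∈[1,6], y∈[4,6] → 5·2 = 10.
|S1 ∪ S2| = 49 − 10 = 39.00.

39.00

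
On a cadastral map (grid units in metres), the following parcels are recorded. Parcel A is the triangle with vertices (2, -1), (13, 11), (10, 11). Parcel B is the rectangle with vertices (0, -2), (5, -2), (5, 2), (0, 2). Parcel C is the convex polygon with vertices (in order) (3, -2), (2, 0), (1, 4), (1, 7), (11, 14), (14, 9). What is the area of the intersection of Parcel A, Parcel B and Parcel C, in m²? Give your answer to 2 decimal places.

The intersection is the polygon with vertices (4,2), (4.75,2), (2.324,-0.647), (2.286,-0.571).
By the shoelace formula its area is 1.11.

1.11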